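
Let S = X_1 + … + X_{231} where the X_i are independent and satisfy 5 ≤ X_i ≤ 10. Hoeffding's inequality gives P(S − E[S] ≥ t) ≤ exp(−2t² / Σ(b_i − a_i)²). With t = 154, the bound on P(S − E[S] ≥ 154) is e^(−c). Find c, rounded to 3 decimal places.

Σ(b_i − a_i)² = 231·(5)² = 5775.
c = 2t²/5775 = 2·154²/5775 = 8.2133.

8.213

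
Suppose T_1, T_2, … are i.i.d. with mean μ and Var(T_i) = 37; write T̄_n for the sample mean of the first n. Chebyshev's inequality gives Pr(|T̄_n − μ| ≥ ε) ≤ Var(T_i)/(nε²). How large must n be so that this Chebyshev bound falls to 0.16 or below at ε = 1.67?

83

Require 37/(n·1.67²) ≤ 0.16, i.e. n ≥ 37/(0.16·1.67²) = 82.918.
The smallest integer n is 83.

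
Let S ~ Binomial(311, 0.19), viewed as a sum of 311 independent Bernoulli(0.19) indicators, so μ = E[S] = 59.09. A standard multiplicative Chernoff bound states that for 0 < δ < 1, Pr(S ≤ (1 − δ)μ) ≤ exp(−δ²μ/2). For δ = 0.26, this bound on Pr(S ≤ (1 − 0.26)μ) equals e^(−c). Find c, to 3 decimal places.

c = δ²μ/2 = 0.26²·59.09/2 = 1.9972.

1.997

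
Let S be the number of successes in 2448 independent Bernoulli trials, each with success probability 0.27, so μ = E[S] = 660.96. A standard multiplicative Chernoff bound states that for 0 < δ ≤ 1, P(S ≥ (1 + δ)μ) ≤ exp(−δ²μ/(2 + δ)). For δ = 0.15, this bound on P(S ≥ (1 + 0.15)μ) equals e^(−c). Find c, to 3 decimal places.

c = δ²μ/(2 + δ) = 0.15²·660.96/(2 + 0.15) = 6.9170.

6.917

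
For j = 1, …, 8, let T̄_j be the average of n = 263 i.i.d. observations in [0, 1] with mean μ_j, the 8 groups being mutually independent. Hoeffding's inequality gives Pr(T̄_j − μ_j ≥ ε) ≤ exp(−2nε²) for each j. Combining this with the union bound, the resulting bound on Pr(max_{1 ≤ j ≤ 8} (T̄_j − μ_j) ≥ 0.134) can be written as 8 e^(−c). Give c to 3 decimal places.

Union bound over the 8 events: Pr(max_{1 ≤ j ≤ 8} (T̄_j − μ_j) ≥ 0.134) ≤ 8·exp(−2nε²) = 8 exp(−2·263·0.134²).
So c = 2·263·0.134² = 9.4449.

9.445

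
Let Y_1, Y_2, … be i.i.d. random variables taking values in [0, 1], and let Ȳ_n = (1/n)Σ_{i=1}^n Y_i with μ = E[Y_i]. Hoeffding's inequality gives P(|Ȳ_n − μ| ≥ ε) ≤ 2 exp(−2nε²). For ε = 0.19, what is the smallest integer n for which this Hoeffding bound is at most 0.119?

40

Require 2·exp(−2nε²) ≤ 0.119, i.e. 2nε² ≥ ln(2/0.119) = 2.821779.
So n ≥ 2.821779 / (2·0.19²) = 39.083.
The smallest integer n is 40.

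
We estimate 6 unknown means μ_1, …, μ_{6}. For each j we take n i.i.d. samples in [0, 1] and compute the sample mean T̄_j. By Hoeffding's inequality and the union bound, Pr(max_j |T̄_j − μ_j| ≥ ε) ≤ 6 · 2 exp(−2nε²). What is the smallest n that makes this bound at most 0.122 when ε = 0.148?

105

Need 2·6·exp(−2nε²) ≤ 0.122, i.e. exp(−2nε²) ≤ 0.122/12.
So 2nε² ≥ ln(12/0.122) = 4.588641.
Hence n ≥ 4.588641/(2·0.148²) = 104.744.
The smallest integer n is 105.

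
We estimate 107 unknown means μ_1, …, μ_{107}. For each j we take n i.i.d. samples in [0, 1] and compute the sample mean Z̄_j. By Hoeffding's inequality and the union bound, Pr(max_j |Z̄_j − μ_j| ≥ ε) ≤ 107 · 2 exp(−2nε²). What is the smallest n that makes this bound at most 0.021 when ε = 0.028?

Need 2·107·exp(−2nε²) ≤ 0.021, i.e. exp(−2nε²) ≤ 0.021/214.
So 2nε² ≥ ln(214/0.021) = 9.229209.
Hence n ≥ 9.229209/(2·0.028²) = 5885.975.
The smallest integer n is 5886.

5886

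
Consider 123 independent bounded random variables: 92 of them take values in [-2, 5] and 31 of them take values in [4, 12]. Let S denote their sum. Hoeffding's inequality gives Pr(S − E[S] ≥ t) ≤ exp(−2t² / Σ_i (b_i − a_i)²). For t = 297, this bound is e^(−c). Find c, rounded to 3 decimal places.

Σ(b_i − a_i)² = 92·7² + 31·8² = 6492.
c = 2t² / 6492 = 2·297² / 6492 = 27.1747.

27.175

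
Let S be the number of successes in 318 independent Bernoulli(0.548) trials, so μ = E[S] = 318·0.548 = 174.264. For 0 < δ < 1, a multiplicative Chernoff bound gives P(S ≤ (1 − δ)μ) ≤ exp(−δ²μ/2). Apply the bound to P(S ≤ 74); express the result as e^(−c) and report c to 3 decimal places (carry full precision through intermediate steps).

28.844

Write 74 = (1 − δ)μ, so δ = 1 − 74/174.264 = 0.5753569…
Then the exponent is δ²μ/2 = (μ − 74)²/(2μ) = 28.843794.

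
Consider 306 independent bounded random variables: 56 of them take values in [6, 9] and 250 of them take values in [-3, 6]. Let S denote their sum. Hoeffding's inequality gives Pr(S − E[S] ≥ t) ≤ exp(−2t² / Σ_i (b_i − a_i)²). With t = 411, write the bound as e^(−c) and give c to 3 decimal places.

Σ(b_i − a_i)² = 56·3² + 250·9² = 20754.
c = 2t² / 20754 = 2·411² / 20754 = 16.2784.

16.278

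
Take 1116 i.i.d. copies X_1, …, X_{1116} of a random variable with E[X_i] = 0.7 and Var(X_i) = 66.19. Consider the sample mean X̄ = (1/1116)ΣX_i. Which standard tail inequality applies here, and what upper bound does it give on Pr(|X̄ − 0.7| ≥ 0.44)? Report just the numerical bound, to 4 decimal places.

With mean and variance of each term known, Chebyshev's inequality bounds the deviation of the sum (or sample mean).
Var(X̄) = Var(X_i)/n = 66.19/1116 = 0.05931.
Chebyshev: Pr(|X̄ − 0.7| ≥ 0.44) ≤ Var(X̄)/(0.44)² = 66.19/(1116·0.44²) = 0.3064.

0.3064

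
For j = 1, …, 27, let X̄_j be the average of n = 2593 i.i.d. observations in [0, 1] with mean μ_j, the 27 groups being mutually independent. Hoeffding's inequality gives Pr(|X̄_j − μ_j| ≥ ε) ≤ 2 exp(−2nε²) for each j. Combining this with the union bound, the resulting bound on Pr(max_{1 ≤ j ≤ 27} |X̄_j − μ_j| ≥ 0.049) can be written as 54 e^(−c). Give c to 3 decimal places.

Union bound over the 27 events: Pr(max_{1 ≤ j ≤ 27} |X̄_j − μ_j| ≥ 0.049) ≤ 27·2·exp(−2nε²) = 54 exp(−2·2593·0.049²).
So c = 2·2593·0.049² = 12.4516.

12.452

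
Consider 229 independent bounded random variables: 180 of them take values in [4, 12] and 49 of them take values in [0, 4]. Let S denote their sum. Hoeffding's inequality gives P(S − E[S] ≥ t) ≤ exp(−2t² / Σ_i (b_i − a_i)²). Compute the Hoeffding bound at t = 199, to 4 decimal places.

0.0016

Σ(b_i − a_i)² = 180·8² + 49·4² = 12304.
Exponent = 2·199² / 12304 = 6.43709.
Bound = exp(−6.43709) = 0.00160.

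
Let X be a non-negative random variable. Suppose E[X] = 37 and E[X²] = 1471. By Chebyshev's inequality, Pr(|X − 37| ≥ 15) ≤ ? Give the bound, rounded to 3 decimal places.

Var(X) = E[X²] − (E[X])² = 1471 − 1369 = 102.
Chebyshev's inequality: Pr(|X − μ| ≥ t) ≤ Var(X)/t² = 102/225 = 0.4533.

0.453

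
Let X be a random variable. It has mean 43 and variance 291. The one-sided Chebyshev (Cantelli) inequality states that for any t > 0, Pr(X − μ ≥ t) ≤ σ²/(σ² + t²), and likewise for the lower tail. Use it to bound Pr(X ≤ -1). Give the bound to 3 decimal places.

0.131

Here σ² = 291 and t = 44, so σ² + t² = 2227.
Cantelli's bound: 291/2227 = 0.1307.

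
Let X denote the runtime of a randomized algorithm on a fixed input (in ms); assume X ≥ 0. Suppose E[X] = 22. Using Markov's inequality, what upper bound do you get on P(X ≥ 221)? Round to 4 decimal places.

0.0995

Markov's inequality: for a non-negative random variable, P(X ≥ a) ≤ E[X]/a.
Here E[X] = 22 and a = 221, so the bound is 22/221 = 0.0995.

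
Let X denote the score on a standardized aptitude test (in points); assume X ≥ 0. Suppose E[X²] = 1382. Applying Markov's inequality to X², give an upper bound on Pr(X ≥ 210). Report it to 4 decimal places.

Since X ≥ 0, the event {X ≥ 210} is the same as {X² ≥ 44100}.
Markov's inequality applied to X² gives Pr(X² ≥ 44100) ≤ E[X²]/44100 = 1382/44100 = 0.0313.

0.0313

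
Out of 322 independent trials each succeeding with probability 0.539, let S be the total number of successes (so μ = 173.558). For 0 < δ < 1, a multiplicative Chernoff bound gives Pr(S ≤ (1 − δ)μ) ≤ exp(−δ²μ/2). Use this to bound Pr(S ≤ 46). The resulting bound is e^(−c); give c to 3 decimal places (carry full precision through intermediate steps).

Write 46 = (1 − δ)μ, so δ = 1 − 46/173.558 = 0.7349589…
Then the exponent is δ²μ/2 = (μ − 46)²/(2μ) = 46.874945.

46.875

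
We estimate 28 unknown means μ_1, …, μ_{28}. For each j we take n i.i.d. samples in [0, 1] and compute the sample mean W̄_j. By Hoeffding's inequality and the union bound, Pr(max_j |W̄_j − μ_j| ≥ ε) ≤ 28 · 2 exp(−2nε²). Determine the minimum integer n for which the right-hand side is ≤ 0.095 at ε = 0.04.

Need 2·28·exp(−2nε²) ≤ 0.095, i.e. exp(−2nε²) ≤ 0.095/56.
So 2nε² ≥ ln(56/0.095) = 6.379230.
Hence n ≥ 6.379230/(2·0.04²) = 1993.509.
The smallest integer n is 1994.

1994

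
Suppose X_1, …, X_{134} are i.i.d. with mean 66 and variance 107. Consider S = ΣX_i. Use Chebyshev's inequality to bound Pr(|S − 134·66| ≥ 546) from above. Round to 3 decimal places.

0.048

Var(S) = n·Var(X_i) = 134·107 = 14338.
Chebyshev: Pr(|S − 134·66| ≥ 546) ≤ Var(S)/546² = 14338/298116 = 0.0481.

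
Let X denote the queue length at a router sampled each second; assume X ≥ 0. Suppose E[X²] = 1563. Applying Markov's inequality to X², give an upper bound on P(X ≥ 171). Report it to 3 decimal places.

0.053

Since X ≥ 0, the event {X ≥ 171} is the same as {X² ≥ 29241}.
Markov's inequality applied to X² gives P(X² ≥ 29241) ≤ E[X²]/29241 = 1563/29241 = 0.0535.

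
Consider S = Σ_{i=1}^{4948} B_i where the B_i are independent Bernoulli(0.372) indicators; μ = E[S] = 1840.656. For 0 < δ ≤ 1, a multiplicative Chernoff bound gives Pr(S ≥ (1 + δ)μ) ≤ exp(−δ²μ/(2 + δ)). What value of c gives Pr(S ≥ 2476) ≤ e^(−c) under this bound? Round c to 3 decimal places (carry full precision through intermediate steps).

Write 2476 = (1 + δ)μ, so δ = 2476/1840.656 − 1 = 0.3451726…
Then the exponent is δ²μ/(2 + δ) = (2476 − μ)² / (μ·(2 + δ)) = 93.512663.

93.513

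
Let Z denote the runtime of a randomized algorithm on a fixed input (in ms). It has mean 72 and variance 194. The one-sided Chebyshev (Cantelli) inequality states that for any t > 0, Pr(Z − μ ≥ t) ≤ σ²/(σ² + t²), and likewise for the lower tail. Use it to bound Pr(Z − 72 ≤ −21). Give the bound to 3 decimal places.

0.306

Here σ² = 194 and t = 21, so σ² + t² = 635.
Cantelli's bound: 194/635 = 0.3055.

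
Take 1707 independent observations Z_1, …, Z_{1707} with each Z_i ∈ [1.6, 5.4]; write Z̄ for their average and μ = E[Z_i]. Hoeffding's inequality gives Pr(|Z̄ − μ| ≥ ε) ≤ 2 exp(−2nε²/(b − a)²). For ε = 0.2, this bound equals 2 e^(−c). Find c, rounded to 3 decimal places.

9.457

c = 2nε²/(b − a)² = 2·1707·0.2² / 3.8² = 9.4571.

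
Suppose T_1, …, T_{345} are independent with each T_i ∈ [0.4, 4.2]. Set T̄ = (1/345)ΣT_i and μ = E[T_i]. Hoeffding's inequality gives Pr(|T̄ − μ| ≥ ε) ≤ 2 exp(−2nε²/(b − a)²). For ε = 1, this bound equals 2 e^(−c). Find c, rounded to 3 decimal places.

47.784

c = 2nε²/(b − a)² = 2·345·1² / 3.8² = 47.7839.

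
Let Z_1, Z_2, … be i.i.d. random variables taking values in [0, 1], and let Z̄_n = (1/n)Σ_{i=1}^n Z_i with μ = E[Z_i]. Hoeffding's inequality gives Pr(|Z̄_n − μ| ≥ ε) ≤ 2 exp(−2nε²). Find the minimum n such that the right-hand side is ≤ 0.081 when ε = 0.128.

Require 2·exp(−2nε²) ≤ 0.081, i.e. 2nε² ≥ ln(2/0.081) = 3.206453.
So n ≥ 3.206453 / (2·0.128²) = 97.853.
The smallest integer n is 98.

98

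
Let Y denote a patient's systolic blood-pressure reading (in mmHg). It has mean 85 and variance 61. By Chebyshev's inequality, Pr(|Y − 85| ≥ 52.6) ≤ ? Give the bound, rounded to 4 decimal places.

Chebyshev: Pr(|Y − μ| ≥ t) ≤ Var(Y)/t².
Bound = 61 / 2766.76 = 0.0220.

0.0220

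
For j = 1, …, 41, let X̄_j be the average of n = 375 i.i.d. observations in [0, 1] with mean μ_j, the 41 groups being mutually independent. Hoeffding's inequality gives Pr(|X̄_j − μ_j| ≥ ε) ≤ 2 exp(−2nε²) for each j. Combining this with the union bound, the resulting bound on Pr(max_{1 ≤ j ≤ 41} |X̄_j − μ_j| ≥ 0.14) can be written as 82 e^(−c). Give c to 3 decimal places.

14.700

Union bound over the 41 events: Pr(max_{1 ≤ j ≤ 41} |X̄_j − μ_j| ≥ 0.14) ≤ 41·2·exp(−2nε²) = 82 exp(−2·375·0.14²).
So c = 2·375·0.14² = 14.7000.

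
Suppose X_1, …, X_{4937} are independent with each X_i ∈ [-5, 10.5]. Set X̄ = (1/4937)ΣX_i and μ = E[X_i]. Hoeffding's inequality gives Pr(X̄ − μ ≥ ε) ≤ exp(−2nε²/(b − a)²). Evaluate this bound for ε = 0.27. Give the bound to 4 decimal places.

Exponent: 2nε²/(b − a)² = 2·4937·0.27² / 15.5² = 2.99611.
Bound = exp(−2.99611) = 0.04998.

0.0500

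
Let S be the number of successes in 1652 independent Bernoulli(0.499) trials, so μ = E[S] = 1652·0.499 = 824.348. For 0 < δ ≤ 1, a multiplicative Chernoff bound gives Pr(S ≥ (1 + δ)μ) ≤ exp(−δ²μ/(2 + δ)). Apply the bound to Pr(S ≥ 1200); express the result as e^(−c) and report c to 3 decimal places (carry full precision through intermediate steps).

Write 1200 = (1 + δ)μ, so δ = 1200/824.348 − 1 = 0.4556959…
Then the exponent is δ²μ/(2 + δ) = (1200 − μ)² / (μ·(2 + δ)) = 69.708580.

69.709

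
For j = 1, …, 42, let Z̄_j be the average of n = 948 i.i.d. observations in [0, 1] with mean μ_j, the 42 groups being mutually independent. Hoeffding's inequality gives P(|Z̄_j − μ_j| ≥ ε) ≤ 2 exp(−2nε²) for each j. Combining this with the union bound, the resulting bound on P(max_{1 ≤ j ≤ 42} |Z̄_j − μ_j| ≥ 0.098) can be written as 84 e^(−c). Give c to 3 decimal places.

18.209

Union bound over the 42 events: P(max_{1 ≤ j ≤ 42} |Z̄_j − μ_j| ≥ 0.098) ≤ 42·2·exp(−2nε²) = 84 exp(−2·948·0.098²).
So c = 2·948·0.098² = 18.2092.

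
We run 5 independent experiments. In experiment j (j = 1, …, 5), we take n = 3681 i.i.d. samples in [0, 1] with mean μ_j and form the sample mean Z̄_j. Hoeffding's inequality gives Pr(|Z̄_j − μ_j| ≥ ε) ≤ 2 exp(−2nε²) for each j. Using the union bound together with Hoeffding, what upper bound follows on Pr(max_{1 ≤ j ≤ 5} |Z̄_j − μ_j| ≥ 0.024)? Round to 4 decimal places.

0.1440

Per-experiment Hoeffding bound: 2·exp(−2·3681·0.024²) = 2·exp(−4.24051) = 0.0288.
Union bound over 5 events: 5·0.0288 = 0.14400.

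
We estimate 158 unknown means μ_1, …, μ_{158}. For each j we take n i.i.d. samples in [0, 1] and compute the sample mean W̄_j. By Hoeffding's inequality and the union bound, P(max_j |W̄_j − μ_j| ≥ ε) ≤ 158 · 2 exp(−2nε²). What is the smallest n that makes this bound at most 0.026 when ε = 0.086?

636

Need 2·158·exp(−2nε²) ≤ 0.026, i.e. exp(−2nε²) ≤ 0.026/316.
So 2nε² ≥ ln(316/0.026) = 9.405401.
Hence n ≥ 9.405401/(2·0.086²) = 635.844.
The smallest integer n is 636.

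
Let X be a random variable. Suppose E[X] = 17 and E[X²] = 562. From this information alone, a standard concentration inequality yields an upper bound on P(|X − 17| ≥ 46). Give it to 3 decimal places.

The first two moments determine the variance, so Chebyshev's inequality is the sharpest standard bound available.
Var(X) = E[X²] − (E[X])² = 562 − 289 = 273.
Chebyshev's inequality: P(|X − μ| ≥ t) ≤ Var(X)/t² = 273/2116 = 0.1290.

0.129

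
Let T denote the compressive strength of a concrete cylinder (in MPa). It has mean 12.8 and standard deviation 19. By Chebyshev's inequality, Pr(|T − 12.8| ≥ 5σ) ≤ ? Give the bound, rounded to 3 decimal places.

Chebyshev: Pr(|T − μ| ≥ t) ≤ Var(T)/t².
Var(T) = σ² = 19² = 361.
t = 5·19 = 95.
Bound = 361 / 9025 = 0.0400.

0.040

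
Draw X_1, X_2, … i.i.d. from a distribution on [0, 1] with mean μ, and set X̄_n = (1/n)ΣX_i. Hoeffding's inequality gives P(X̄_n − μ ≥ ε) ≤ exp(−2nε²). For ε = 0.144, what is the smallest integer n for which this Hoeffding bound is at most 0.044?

76

Require exp(−2nε²) ≤ 0.044, i.e. 2nε² ≥ ln(1/0.044) = 3.123566.
So n ≥ 3.123566 / (2·0.144²) = 75.317.
The smallest integer n is 76.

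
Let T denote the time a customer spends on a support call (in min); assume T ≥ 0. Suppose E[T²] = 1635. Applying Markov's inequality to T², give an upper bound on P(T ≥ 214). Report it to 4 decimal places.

Since T ≥ 0, the event {T ≥ 214} is the same as {T² ≥ 45796}.
Markov's inequality applied to T² gives P(T² ≥ 45796) ≤ E[T²]/45796 = 1635/45796 = 0.0357.

0.0357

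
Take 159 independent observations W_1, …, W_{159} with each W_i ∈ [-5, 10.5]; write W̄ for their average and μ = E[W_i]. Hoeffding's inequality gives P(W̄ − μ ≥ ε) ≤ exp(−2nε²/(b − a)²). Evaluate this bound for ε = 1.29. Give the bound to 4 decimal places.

Exponent: 2nε²/(b − a)² = 2·159·1.29² / 15.5² = 2.20264.
Bound = exp(−2.20264) = 0.11051.

0.1105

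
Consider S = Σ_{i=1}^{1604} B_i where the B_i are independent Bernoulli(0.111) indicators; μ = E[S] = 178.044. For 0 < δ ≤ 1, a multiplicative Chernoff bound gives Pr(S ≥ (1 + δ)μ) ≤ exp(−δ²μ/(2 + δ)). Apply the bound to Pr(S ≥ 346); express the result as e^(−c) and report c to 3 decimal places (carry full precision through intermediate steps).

53.830

Write 346 = (1 + δ)μ, so δ = 346/178.044 − 1 = 0.9433398…
Then the exponent is δ²μ/(2 + δ) = (346 − μ)² / (μ·(2 + δ)) = 53.829865.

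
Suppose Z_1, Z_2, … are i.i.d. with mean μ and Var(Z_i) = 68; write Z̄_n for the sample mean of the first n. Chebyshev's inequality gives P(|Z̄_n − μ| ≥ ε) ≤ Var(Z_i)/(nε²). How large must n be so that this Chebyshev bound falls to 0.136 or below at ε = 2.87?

61

Require 68/(n·2.87²) ≤ 0.136, i.e. n ≥ 68/(0.136·2.87²) = 60.702.
The smallest integer n is 61.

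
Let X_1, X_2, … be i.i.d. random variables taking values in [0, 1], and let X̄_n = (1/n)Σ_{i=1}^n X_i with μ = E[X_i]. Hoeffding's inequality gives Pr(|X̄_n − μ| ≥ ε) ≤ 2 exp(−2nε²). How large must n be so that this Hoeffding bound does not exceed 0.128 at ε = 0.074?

Require 2·exp(−2nε²) ≤ 0.128, i.e. 2nε² ≥ ln(2/0.128) = 2.748872.
So n ≥ 2.748872 / (2·0.074²) = 250.993.
The smallest integer n is 251.

251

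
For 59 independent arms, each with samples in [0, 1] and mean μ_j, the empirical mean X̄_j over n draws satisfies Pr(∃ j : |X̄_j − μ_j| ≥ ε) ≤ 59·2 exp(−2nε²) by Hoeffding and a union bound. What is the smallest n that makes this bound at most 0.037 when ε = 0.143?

Need 2·59·exp(−2nε²) ≤ 0.037, i.e. exp(−2nε²) ≤ 0.037/118.
So 2nε² ≥ ln(118/0.037) = 8.067522.
Hence n ≥ 8.067522/(2·0.143²) = 197.260.
The smallest integer n is 198.

198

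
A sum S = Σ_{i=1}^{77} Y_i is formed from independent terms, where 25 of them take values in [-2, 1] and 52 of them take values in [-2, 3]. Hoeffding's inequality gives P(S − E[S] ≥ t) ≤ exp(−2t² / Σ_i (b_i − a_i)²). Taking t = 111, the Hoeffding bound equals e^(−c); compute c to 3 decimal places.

16.159

Σ(b_i − a_i)² = 25·3² + 52·5² = 1525.
c = 2t² / 1525 = 2·111² / 1525 = 16.1587.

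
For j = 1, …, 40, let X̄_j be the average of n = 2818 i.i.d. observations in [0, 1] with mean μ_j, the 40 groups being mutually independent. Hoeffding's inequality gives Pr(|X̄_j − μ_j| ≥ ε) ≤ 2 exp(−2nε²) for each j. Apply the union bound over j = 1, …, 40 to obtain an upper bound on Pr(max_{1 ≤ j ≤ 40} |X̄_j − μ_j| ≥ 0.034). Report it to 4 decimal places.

0.1185

Per-experiment Hoeffding bound: 2·exp(−2·2818·0.034²) = 2·exp(−6.51522) = 0.0029615.
Union bound over 40 events: 40·0.0029615 = 0.11846.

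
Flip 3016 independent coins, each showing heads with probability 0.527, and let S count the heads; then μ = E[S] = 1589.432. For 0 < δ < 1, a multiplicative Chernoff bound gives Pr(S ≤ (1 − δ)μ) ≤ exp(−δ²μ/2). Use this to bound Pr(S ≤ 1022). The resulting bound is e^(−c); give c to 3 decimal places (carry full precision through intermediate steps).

101.287

Write 1022 = (1 − δ)μ, so δ = 1 − 1022/1589.432 = 0.357003…
Then the exponent is δ²μ/2 = (μ − 1022)²/(2μ) = 101.287465.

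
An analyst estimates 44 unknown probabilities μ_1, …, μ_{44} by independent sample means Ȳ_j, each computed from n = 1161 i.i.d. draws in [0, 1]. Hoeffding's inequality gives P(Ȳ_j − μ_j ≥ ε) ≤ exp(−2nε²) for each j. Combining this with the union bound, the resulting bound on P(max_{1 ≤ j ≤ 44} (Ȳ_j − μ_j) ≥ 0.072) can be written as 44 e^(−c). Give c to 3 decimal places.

12.037

Union bound over the 44 events: P(max_{1 ≤ j ≤ 44} (Ȳ_j − μ_j) ≥ 0.072) ≤ 44·exp(−2nε²) = 44 exp(−2·1161·0.072²).
So c = 2·1161·0.072² = 12.0372.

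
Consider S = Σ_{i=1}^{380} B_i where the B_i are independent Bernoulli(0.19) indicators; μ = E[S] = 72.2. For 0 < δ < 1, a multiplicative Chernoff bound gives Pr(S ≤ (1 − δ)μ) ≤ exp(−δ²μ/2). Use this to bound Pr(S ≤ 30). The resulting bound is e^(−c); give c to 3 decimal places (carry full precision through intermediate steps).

Write 30 = (1 − δ)μ, so δ = 1 − 30/72.2 = 0.5844875…
Then the exponent is δ²μ/2 = (μ − 30)²/(2μ) = 12.332687.

12.333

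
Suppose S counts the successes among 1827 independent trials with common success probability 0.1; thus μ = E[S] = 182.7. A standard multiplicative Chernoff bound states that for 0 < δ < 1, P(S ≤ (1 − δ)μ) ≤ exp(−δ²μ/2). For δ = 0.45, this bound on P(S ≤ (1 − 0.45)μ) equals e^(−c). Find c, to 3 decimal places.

c = δ²μ/2 = 0.45²·182.7/2 = 18.4984.

18.498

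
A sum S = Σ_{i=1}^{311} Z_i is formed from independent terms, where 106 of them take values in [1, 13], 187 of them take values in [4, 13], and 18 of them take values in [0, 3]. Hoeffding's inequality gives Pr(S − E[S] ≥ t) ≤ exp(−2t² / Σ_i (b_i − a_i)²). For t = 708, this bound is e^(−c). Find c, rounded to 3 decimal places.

32.791

Σ(b_i − a_i)² = 106·12² + 187·9² + 18·3² = 30573.
c = 2t² / 30573 = 2·708² / 30573 = 32.7913.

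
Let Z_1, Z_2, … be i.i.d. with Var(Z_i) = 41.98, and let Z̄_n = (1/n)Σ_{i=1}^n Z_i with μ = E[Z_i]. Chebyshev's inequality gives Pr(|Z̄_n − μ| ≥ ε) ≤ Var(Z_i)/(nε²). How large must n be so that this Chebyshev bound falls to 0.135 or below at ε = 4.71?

15

Require 41.98/(n·4.71²) ≤ 0.135, i.e. n ≥ 41.98/(0.135·4.71²) = 14.017.
The smallest integer n is 15.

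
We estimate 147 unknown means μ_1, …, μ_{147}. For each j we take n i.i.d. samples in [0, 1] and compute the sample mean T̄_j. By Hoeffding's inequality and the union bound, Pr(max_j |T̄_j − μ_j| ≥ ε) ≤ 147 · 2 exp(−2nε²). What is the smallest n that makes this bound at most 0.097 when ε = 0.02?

Need 2·147·exp(−2nε²) ≤ 0.097, i.e. exp(−2nε²) ≤ 0.097/294.
So 2nε² ≥ ln(294/0.097) = 8.016624.
Hence n ≥ 8.016624/(2·0.02²) = 10020.780.
The smallest integer n is 10021.

10021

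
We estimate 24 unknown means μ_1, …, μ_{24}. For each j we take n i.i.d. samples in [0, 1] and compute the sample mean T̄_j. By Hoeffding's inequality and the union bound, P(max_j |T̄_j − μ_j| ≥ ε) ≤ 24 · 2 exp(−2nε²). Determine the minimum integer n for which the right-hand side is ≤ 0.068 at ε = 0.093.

Need 2·24·exp(−2nε²) ≤ 0.068, i.e. exp(−2nε²) ≤ 0.068/48.
So 2nε² ≥ ln(48/0.068) = 6.559449.
Hence n ≥ 6.559449/(2·0.093²) = 379.203.
The smallest integer n is 380.

380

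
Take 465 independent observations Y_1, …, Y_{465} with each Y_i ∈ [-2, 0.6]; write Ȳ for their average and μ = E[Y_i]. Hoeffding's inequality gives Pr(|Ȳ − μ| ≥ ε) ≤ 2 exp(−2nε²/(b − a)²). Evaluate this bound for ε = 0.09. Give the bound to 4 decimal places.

Exponent: 2nε²/(b − a)² = 2·465·0.09² / 2.6² = 1.11435.
Bound = 2·exp(−1.11435) = 0.65626.

0.6563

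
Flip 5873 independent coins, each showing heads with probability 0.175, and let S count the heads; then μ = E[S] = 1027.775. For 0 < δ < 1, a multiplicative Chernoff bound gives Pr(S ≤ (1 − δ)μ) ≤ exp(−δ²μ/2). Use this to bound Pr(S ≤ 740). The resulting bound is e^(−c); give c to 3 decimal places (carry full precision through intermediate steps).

40.288

Write 740 = (1 − δ)μ, so δ = 1 − 740/1027.775 = 0.2799981…
Then the exponent is δ²μ/2 = (μ − 740)²/(2μ) = 40.288220.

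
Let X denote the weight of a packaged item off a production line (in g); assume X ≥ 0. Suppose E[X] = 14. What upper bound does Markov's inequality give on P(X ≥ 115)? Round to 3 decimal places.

0.122

Markov's inequality: for a non-negative random variable, P(X ≥ a) ≤ E[X]/a.
Here E[X] = 14 and a = 115, so the bound is 14/115 = 0.1217.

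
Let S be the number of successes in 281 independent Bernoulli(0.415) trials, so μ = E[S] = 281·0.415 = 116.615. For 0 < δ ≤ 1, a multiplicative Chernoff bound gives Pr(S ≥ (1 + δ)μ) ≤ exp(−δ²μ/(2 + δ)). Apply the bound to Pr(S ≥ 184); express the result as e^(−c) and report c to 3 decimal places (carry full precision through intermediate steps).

15.105

Write 184 = (1 + δ)μ, so δ = 184/116.615 − 1 = 0.5778416…
Then the exponent is δ²μ/(2 + δ) = (184 − μ)² / (μ·(2 + δ)) = 15.104829.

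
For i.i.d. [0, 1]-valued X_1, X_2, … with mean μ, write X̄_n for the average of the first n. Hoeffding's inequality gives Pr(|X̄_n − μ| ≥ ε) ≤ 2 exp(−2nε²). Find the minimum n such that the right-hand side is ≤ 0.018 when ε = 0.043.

1274

Require 2·exp(−2nε²) ≤ 0.018, i.e. 2nε² ≥ ln(2/0.018) = 4.710531.
So n ≥ 4.710531 / (2·0.043²) = 1273.805.
The smallest integer n is 1274.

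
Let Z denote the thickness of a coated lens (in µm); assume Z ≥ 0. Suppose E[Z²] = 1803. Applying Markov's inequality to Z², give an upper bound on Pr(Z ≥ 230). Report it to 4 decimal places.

0.0341

Since Z ≥ 0, the event {Z ≥ 230} is the same as {Z² ≥ 52900}.
Markov's inequality applied to Z² gives Pr(Z² ≥ 52900) ≤ E[Z²]/52900 = 1803/52900 = 0.0341.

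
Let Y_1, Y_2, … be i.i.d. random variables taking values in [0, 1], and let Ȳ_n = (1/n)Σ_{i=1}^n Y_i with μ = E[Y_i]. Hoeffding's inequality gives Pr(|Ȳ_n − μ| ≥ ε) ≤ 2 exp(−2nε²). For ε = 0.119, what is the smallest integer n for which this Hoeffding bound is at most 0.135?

96

Require 2·exp(−2nε²) ≤ 0.135, i.e. 2nε² ≥ ln(2/0.135) = 2.695628.
So n ≥ 2.695628 / (2·0.119²) = 95.178.
The smallest integer n is 96.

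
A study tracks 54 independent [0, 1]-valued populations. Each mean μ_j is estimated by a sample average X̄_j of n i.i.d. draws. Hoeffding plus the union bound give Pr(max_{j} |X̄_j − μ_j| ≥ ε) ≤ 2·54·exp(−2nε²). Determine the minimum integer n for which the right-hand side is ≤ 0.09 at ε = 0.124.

231

Need 2·54·exp(−2nε²) ≤ 0.09, i.e. exp(−2nε²) ≤ 0.09/108.
So 2nε² ≥ ln(108/0.09) = 7.090077.
Hence n ≥ 7.090077/(2·0.124²) = 230.557.
The smallest integer n is 231.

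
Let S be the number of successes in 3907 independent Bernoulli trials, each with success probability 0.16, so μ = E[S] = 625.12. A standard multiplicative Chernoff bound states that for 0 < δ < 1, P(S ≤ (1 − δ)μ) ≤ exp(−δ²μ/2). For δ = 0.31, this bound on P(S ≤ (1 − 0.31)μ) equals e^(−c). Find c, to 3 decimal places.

c = δ²μ/2 = 0.31²·625.12/2 = 30.0370.

30.037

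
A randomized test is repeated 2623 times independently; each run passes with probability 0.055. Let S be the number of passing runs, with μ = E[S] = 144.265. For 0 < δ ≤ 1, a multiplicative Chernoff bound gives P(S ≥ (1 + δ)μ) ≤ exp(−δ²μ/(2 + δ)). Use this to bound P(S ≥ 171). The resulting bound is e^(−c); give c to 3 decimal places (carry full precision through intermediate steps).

2.267

Write 171 = (1 + δ)μ, so δ = 171/144.265 − 1 = 0.1853187…
Then the exponent is δ²μ/(2 + δ) = (171 − μ)² / (μ·(2 + δ)) = 2.267173.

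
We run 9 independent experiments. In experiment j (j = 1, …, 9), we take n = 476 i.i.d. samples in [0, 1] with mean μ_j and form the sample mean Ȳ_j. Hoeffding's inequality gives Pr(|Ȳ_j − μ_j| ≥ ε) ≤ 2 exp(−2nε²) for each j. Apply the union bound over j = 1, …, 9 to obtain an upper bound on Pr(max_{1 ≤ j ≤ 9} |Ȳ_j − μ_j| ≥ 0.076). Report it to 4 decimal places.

0.0737

Per-experiment Hoeffding bound: 2·exp(−2·476·0.076²) = 2·exp(−5.49875) = 0.0081837.
Union bound over 9 events: 9·0.0081837 = 0.07365.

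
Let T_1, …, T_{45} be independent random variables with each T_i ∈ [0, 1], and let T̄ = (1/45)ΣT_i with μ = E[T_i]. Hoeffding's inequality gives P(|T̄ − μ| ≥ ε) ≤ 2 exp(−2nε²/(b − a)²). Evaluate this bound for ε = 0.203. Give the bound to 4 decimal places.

Exponent: 2nε²/(b − a)² = 2·45·0.203² / 1² = 3.70881.
Bound = 2·exp(−3.70881) = 0.04901.

0.0490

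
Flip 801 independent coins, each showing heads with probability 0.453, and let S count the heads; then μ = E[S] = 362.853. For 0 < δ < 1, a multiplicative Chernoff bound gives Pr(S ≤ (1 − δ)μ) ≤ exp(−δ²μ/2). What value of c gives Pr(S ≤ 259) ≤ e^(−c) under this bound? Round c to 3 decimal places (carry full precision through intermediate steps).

Write 259 = (1 − δ)μ, so δ = 1 − 259/362.853 = 0.2862123…
Then the exponent is δ²μ/2 = (μ − 259)²/(2μ) = 14.862004.

14.862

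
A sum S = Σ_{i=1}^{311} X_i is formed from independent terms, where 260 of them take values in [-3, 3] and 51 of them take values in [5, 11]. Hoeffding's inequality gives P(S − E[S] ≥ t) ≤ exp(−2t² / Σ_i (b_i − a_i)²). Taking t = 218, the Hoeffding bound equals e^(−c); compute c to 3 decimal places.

8.489

Σ(b_i − a_i)² = 260·6² + 51·6² = 11196.
c = 2t² / 11196 = 2·218² / 11196 = 8.4895.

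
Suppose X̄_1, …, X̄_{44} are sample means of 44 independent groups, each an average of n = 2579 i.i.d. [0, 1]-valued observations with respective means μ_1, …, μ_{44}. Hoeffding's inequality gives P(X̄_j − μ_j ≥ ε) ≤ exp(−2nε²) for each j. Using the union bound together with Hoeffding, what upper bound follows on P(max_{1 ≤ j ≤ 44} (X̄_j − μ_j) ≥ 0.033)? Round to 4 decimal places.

0.1600

Per-experiment Hoeffding bound: exp(−2·2579·0.033²) = exp(−5.61706) = 0.0036353.
Union bound over 44 events: 44·0.0036353 = 0.15995.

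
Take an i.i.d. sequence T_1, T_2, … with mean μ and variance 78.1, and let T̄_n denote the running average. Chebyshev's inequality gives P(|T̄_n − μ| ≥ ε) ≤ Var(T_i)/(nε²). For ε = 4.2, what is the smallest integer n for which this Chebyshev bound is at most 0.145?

Require 78.1/(n·4.2²) ≤ 0.145, i.e. n ≥ 78.1/(0.145·4.2²) = 30.534.
The smallest integer n is 31.

31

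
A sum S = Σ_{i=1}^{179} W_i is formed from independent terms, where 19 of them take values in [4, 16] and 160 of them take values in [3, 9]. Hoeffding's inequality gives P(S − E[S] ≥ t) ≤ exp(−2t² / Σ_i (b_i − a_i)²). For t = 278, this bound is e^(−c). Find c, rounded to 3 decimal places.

18.193

Σ(b_i − a_i)² = 19·12² + 160·6² = 8496.
c = 2t² / 8496 = 2·278² / 8496 = 18.1930.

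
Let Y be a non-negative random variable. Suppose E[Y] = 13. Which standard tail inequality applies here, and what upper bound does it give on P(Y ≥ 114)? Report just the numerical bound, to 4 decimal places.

Only the mean of a non-negative variable is known, so Markov's inequality is the applicable tail bound.
Markov's inequality: for a non-negative random variable, P(Y ≥ a) ≤ E[Y]/a.
Here E[Y] = 13 and a = 114, so the bound is 13/114 = 0.1140.

0.1140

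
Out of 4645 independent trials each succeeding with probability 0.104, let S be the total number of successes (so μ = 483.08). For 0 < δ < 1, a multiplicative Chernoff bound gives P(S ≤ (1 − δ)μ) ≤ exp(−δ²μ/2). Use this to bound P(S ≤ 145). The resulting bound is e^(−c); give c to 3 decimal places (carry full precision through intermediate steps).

Write 145 = (1 − δ)μ, so δ = 1 − 145/483.08 = 0.6998427…
Then the exponent is δ²μ/2 = (μ − 145)²/(2μ) = 118.301406.

118.301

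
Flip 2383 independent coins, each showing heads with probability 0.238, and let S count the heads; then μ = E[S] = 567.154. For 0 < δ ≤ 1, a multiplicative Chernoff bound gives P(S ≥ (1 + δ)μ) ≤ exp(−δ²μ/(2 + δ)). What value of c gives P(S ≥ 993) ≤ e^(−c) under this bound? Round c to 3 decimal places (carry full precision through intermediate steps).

116.235

Write 993 = (1 + δ)μ, so δ = 993/567.154 − 1 = 0.7508472…
Then the exponent is δ²μ/(2 + δ) = (993 − μ)² / (μ·(2 + δ)) = 116.235202.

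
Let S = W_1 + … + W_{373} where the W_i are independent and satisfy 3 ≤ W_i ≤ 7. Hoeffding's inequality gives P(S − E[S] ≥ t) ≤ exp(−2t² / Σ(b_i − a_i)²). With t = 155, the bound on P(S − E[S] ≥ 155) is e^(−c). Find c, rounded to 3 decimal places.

Σ(b_i − a_i)² = 373·(4)² = 5968.
c = 2t²/5968 = 2·155²/5968 = 8.0513.

8.051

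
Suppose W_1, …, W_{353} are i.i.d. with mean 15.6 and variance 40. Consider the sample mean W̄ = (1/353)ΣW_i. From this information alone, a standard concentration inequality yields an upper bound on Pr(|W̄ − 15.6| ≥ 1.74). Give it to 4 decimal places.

With mean and variance of each term known, Chebyshev's inequality bounds the deviation of the sum (or sample mean).
Var(W̄) = Var(W_i)/n = 40/353 = 0.11331.
Chebyshev: Pr(|W̄ − 15.6| ≥ 1.74) ≤ Var(W̄)/(1.74)² = 40/(353·1.74²) = 0.0374.

0.0374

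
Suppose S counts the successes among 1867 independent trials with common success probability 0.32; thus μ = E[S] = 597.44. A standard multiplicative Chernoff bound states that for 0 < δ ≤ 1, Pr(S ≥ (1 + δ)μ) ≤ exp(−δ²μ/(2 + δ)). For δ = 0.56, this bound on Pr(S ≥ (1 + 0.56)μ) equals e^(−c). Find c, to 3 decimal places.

c = δ²μ/(2 + δ) = 0.56²·597.44/(2 + 0.56) = 73.1864.

73.186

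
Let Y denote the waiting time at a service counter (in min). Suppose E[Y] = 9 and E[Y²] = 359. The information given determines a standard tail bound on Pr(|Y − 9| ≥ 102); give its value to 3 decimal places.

The first two moments determine the variance, so Chebyshev's inequality is the sharpest standard bound available.
Var(Y) = E[Y²] − (E[Y])² = 359 − 81 = 278.
Chebyshev's inequality: Pr(|Y − μ| ≥ t) ≤ Var(Y)/t² = 278/10404 = 0.0267.

0.027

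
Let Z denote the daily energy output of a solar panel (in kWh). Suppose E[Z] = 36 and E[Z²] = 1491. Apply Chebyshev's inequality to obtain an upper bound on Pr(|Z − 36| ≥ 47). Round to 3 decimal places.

0.088

Var(Z) = E[Z²] − (E[Z])² = 1491 − 1296 = 195.
Chebyshev's inequality: Pr(|Z − μ| ≥ t) ≤ Var(Z)/t² = 195/2209 = 0.0883.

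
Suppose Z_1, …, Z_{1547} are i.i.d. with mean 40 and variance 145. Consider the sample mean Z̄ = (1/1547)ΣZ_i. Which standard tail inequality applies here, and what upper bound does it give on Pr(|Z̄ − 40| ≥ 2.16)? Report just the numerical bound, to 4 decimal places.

0.0201

With mean and variance of each term known, Chebyshev's inequality bounds the deviation of the sum (or sample mean).
Var(Z̄) = Var(Z_i)/n = 145/1547 = 0.09373.
Chebyshev: Pr(|Z̄ − 40| ≥ 2.16) ≤ Var(Z̄)/(2.16)² = 145/(1547·2.16²) = 0.0201.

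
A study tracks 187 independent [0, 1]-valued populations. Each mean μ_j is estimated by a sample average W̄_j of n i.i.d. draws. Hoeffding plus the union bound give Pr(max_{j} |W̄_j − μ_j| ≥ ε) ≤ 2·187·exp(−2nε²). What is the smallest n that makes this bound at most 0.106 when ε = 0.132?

235

Need 2·187·exp(−2nε²) ≤ 0.106, i.e. exp(−2nε²) ≤ 0.106/374.
So 2nε² ≥ ln(374/0.106) = 8.168572.
Hence n ≥ 8.168572/(2·0.132²) = 234.406.
The smallest integer n is 235.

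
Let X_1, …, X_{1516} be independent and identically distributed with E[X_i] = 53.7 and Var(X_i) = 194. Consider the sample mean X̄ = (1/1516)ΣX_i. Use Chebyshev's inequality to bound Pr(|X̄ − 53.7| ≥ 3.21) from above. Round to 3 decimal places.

0.012

Var(X̄) = Var(X_i)/n = 194/1516 = 0.12797.
Chebyshev: Pr(|X̄ − 53.7| ≥ 3.21) ≤ Var(X̄)/(3.21)² = 194/(1516·3.21²) = 0.0124.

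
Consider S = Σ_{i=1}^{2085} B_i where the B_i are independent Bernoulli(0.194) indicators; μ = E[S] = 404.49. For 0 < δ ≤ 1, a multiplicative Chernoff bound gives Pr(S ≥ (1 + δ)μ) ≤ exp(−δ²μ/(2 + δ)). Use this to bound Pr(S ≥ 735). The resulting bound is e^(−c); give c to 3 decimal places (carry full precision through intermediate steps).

Write 735 = (1 + δ)μ, so δ = 735/404.49 − 1 = 0.817103…
Then the exponent is δ²μ/(2 + δ) = (735 − μ)² / (μ·(2 + δ)) = 95.864694.

95.865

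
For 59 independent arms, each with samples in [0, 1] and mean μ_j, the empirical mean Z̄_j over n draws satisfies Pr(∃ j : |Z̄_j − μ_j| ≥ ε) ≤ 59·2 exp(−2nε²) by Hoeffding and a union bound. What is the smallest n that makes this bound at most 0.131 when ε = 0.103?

Need 2·59·exp(−2nε²) ≤ 0.131, i.e. exp(−2nε²) ≤ 0.131/118.
So 2nε² ≥ ln(118/0.131) = 6.803243.
Hence n ≥ 6.803243/(2·0.103²) = 320.635.
The smallest integer n is 321.

321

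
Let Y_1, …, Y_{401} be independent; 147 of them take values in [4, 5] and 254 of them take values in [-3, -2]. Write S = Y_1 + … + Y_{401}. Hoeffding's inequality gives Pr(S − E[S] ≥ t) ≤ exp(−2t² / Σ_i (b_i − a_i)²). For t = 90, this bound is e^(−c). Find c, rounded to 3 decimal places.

40.399

Σ(b_i − a_i)² = 147·1² + 254·1² = 401.
c = 2t² / 401 = 2·90² / 401 = 40.3990.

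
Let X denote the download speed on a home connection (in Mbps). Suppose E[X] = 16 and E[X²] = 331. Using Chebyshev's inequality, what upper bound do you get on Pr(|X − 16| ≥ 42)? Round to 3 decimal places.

0.043

Var(X) = E[X²] − (E[X])² = 331 − 256 = 75.
Chebyshev's inequality: Pr(|X − μ| ≥ t) ≤ Var(X)/t² = 75/1764 = 0.0425.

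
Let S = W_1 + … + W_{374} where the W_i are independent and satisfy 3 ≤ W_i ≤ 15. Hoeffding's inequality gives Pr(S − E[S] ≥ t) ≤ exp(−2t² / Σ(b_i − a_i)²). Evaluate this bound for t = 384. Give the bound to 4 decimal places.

Σ(b_i − a_i)² = 374·(12)² = 53856.
Exponent = 2·384²/53856 = 5.4759.
Bound = exp(−5.4759) = 0.00419.

0.0042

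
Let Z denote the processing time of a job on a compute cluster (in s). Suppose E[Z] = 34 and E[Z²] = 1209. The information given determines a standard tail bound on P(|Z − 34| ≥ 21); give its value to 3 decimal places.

0.120

The first two moments determine the variance, so Chebyshev's inequality is the sharpest standard bound available.
Var(Z) = E[Z²] − (E[Z])² = 1209 − 1156 = 53.
Chebyshev's inequality: P(|Z − μ| ≥ t) ≤ Var(Z)/t² = 53/441 = 0.1202.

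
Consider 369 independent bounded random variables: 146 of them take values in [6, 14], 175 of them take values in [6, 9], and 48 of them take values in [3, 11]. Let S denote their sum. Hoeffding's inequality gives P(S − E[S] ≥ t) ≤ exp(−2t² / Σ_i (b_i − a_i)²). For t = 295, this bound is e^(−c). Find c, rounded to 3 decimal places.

12.440

Σ(b_i − a_i)² = 146·8² + 175·3² + 48·8² = 13991.
c = 2t² / 13991 = 2·295² / 13991 = 12.4401.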